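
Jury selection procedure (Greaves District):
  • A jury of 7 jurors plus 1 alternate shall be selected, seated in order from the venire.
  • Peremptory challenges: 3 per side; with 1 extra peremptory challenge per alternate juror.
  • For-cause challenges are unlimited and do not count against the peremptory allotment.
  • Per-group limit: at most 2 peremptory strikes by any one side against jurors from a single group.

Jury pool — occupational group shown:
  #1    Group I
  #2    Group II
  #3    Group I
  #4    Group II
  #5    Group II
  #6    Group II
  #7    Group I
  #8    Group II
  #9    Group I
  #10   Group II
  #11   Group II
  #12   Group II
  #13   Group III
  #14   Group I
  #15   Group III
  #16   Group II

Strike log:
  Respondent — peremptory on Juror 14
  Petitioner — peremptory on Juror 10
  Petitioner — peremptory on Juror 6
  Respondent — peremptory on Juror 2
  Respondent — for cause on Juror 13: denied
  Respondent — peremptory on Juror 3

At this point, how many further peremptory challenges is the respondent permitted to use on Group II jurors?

1

Respondent peremptories so far: #14, #2, #3 — 3 of 4 used, 1 left overall.
Against Group II: #2 — 1 used; per-group cap 2 leaves 1.
Binding limit: min(1, 1) = 1.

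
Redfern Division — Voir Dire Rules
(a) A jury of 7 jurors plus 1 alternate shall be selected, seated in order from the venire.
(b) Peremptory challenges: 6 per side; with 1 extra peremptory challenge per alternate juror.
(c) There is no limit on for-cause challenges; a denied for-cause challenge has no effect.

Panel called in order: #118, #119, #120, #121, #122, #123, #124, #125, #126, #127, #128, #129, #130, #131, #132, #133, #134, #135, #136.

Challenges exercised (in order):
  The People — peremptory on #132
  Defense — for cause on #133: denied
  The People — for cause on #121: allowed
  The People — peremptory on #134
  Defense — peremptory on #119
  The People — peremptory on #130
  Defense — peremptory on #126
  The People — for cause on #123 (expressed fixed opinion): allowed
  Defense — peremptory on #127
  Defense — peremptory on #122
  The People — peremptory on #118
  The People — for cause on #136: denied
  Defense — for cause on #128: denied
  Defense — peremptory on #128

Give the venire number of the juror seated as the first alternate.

136

Removed: #118, #119, #121, #122, #123, #126, #127, #128, #130, #132, #134. (#133, #136 stay — for-cause denied.)
Seating in order: seats 1–7 → #120, #124, #125, #129, #131, #133, #135; alternates → #136.
So alternate 1 is #136.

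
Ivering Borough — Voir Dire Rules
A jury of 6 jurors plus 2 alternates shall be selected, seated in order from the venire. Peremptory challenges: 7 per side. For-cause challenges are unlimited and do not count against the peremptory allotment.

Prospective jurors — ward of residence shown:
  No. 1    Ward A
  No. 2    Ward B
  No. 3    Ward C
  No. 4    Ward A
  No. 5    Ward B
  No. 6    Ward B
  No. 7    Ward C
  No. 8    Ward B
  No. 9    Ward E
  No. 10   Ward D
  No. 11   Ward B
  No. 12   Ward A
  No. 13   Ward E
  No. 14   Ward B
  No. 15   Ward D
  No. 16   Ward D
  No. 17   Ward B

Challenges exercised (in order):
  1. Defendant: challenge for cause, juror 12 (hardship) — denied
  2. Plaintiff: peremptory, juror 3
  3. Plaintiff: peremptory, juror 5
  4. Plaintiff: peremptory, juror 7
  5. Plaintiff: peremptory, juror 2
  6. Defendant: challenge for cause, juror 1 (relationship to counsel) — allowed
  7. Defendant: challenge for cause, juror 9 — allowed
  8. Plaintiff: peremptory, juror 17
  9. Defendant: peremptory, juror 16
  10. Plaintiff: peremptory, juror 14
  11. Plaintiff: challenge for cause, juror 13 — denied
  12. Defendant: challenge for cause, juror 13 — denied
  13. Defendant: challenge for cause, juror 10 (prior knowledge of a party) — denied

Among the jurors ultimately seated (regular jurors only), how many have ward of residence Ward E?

0

Removed: #1, #2, #3, #5, #7, #9, #14, #16, #17.
Seated jurors 1–6: #4, #6, #8, #10, #11, #12 (alternates #13, #15 not counted).
None of those are in Ward E → 0.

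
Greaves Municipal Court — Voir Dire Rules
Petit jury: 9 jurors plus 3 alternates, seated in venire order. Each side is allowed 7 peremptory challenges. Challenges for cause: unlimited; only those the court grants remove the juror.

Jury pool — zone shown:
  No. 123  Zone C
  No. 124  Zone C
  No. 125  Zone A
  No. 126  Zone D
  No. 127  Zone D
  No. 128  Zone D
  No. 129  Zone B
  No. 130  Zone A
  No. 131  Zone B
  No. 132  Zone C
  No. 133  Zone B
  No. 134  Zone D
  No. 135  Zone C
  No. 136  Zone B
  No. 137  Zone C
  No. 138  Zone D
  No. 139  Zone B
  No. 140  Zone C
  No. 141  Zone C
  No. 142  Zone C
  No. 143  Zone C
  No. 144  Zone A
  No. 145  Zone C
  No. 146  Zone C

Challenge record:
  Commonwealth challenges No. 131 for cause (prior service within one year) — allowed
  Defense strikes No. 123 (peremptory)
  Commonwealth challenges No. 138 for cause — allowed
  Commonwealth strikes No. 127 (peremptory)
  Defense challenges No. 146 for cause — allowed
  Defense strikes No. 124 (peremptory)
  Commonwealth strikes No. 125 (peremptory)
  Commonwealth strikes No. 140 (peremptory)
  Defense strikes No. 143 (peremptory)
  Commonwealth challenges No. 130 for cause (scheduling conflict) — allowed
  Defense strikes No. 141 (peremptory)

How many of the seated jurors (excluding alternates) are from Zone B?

Removed: #123, #124, #125, #127, #130, #131, #138, #140, #141, #143, #146.
Seated jurors 1–9: #126, #128, #129, #132, #133, #134, #135, #136, #137 (alternates #139, #142, #144 not counted).
Of those, in Zone B: #129, #133, #136 → 3.

3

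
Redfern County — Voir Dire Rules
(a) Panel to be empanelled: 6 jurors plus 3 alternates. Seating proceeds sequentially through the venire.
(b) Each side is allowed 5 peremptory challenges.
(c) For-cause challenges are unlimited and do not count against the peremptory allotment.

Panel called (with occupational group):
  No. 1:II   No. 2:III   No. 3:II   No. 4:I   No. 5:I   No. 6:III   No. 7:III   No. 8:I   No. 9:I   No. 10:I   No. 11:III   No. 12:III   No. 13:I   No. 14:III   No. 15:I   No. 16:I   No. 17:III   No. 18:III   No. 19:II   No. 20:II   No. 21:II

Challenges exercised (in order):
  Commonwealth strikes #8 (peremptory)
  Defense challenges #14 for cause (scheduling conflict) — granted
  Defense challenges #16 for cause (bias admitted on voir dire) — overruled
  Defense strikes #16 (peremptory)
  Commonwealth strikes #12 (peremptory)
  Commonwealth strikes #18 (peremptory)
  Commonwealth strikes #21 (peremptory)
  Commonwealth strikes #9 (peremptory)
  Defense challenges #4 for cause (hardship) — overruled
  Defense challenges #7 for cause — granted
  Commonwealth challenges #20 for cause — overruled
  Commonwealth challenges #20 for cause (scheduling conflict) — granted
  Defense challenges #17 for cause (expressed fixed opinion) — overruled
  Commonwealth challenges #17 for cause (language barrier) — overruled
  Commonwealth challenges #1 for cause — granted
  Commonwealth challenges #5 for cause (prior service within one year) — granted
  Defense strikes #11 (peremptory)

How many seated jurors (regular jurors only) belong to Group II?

Removed: #1, #5, #7, #8, #9, #11, #12, #14, #16, #18, #20, #21.
Seated jurors 1–6: #2, #3, #4, #6, #10, #13 (alternates #15, #17, #19 not counted).
Of those, in Group II: #3 → 1.

1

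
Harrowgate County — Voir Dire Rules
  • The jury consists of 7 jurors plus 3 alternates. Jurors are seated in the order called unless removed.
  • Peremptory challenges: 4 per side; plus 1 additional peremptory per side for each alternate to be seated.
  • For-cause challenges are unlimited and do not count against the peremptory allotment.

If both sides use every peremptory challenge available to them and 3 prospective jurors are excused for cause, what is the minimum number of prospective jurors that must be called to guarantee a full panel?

27

Seats to fill: 7 + 3 alternates = 10.
Peremptories: 4 + 1×3 = 7 per side × 2 sides = 14.
For-cause removals: 3.
Minimum venire: 10 + 14 + 3 = 27.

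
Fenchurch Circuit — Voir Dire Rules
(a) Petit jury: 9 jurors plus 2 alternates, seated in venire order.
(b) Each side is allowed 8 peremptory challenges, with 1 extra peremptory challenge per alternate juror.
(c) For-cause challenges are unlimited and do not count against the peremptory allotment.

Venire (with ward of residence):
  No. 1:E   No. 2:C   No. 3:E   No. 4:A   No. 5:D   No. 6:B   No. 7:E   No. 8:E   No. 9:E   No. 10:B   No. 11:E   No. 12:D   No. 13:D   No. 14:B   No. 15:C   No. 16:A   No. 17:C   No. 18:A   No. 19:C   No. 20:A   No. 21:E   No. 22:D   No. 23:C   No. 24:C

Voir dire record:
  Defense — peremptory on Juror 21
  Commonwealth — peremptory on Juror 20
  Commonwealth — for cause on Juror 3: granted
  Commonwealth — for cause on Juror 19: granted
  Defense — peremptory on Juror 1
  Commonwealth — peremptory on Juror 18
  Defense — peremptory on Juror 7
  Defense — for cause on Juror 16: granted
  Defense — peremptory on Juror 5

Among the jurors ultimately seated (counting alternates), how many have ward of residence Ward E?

3

Removed: #1, #3, #5, #7, #16, #18, #19, #20, #21.
Seated (11 incl. alternates): #2, #4, #6, #8, #9, #10, #11, #12, #13, #14, #15.
Of those, in Ward E: #8, #9, #11 → 3.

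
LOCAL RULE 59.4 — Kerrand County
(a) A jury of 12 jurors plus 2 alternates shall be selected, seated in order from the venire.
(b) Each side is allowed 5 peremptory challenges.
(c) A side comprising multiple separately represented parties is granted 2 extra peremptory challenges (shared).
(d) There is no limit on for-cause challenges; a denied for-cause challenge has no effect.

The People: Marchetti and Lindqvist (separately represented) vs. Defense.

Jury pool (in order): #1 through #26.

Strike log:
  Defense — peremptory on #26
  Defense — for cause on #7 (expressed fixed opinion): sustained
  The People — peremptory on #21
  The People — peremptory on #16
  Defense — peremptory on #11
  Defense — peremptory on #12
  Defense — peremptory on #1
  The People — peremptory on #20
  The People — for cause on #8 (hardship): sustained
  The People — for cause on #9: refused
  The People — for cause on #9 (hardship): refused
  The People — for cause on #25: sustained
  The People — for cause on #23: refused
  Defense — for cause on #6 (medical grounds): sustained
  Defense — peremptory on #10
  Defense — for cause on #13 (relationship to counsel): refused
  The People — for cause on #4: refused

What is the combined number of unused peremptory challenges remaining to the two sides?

4

The People allotment: 5 base + 2 multi-party = 7. Defense allotment: 5.
The People peremptories used: #21, #16, #20 — 3 (for-cause on #8, #9, #9, #25, #23, #4 don't count).
Defense peremptories used: #26, #11, #12, #1, #10 — 5 (for-cause on #7, #6, #13 don't count).
Remaining: (7 − 3) + (5 − 5) = 4.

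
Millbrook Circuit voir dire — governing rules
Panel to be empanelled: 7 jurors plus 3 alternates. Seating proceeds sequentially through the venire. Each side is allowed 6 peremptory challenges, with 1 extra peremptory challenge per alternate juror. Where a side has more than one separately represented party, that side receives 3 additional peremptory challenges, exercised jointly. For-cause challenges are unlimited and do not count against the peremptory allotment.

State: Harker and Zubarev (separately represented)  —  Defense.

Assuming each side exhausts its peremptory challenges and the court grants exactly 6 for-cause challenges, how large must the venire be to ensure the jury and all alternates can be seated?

Seats to fill: 7 + 3 alternates = 10.
Peremptories — State: 6 + 1×3 + 3 = 12; Defense: 6 + 1×3 = 9; total 21.
For-cause removals: 6.
Minimum venire: 10 + 21 + 6 = 37.

37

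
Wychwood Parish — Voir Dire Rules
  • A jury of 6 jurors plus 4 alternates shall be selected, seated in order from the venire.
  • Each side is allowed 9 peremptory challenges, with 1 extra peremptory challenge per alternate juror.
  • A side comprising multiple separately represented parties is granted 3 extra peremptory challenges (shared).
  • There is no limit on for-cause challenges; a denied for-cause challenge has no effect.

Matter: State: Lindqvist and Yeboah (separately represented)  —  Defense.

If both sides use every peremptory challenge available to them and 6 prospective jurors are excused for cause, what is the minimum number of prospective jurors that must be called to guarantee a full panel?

Seats to fill: 6 + 4 alternates = 10.
Peremptories — State: 9 + 1×4 + 3 = 16; Defense: 9 + 1×4 = 13; total 29.
For-cause removals: 6.
Minimum venire: 10 + 29 + 6 = 45.

45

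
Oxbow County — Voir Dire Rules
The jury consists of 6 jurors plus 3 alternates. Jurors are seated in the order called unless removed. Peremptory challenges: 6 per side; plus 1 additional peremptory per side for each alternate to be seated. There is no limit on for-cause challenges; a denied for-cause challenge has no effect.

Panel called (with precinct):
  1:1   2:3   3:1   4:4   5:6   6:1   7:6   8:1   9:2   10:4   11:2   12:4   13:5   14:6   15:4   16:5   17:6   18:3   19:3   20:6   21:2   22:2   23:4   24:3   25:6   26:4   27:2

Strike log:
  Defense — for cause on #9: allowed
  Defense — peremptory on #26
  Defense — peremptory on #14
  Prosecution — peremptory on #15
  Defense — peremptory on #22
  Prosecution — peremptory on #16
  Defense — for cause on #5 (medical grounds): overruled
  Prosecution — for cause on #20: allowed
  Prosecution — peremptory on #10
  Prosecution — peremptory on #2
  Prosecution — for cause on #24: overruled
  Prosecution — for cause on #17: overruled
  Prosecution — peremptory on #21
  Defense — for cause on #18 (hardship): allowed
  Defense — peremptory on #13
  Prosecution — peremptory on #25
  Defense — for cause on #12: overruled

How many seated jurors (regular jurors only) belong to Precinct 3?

Removed: #2, #9, #10, #13, #14, #15, #16, #18, #20, #21, #22, #25, #26.
Seated jurors 1–6: #1, #3, #4, #5, #6, #7 (alternates #8, #11, #12 not counted).
None of those are in Precinct 3 → 0.

0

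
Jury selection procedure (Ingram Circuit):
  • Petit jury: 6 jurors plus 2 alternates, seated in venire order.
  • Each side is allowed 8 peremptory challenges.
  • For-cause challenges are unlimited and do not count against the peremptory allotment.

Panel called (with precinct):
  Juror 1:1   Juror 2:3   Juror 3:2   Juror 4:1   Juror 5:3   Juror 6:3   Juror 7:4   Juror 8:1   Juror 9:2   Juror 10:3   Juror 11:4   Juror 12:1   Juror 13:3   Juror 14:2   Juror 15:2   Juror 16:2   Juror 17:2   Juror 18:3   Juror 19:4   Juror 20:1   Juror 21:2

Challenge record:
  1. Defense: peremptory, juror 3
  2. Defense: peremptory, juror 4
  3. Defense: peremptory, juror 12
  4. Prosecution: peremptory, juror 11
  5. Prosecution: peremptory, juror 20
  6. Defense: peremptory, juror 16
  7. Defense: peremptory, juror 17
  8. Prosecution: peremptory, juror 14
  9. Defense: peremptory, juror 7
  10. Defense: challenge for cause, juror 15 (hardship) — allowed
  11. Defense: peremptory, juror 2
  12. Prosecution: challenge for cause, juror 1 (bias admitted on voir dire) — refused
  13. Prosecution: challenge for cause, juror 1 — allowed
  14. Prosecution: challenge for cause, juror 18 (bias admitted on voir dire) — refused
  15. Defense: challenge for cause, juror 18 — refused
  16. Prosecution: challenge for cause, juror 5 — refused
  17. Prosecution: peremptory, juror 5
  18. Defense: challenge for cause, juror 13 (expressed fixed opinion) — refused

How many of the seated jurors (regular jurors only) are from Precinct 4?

Removed: #1, #2, #3, #4, #5, #7, #11, #12, #14, #15, #16, #17, #20.
Seated jurors 1–6: #6, #8, #9, #10, #13, #18 (alternates #19, #21 not counted).
None of those are in Precinct 4 → 0.

0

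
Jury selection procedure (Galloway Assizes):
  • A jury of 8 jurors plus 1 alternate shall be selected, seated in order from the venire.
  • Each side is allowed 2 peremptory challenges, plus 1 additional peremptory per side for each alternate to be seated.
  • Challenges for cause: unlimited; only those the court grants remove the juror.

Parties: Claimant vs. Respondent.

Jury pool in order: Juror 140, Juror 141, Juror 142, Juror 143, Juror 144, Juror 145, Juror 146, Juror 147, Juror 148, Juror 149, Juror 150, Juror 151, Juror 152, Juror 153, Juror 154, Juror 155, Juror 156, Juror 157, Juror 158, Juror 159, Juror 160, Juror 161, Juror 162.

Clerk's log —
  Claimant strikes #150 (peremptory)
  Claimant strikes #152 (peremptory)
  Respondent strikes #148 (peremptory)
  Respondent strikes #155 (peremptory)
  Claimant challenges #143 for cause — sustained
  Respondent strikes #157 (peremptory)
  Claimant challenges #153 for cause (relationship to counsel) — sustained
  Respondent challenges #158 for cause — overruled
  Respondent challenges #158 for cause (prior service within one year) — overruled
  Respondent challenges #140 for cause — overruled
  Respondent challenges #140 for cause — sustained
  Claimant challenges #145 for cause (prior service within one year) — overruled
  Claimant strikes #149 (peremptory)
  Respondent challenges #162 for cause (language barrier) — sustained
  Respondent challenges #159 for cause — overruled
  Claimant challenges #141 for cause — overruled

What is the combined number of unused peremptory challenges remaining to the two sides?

0

Claimant allotment: 2 base + 1 × 1 alternate = 3. Respondent allotment: 2 base + 1 × 1 alternate = 3.
Claimant peremptories used: #150, #152, #149 — 3 (for-cause on #143, #153, #145, #141 don't count).
Respondent peremptories used: #148, #155, #157 — 3 (for-cause on #158, #158, #140, #140, #162, #159 don't count).
Remaining: (3 − 3) + (3 − 3) = 0.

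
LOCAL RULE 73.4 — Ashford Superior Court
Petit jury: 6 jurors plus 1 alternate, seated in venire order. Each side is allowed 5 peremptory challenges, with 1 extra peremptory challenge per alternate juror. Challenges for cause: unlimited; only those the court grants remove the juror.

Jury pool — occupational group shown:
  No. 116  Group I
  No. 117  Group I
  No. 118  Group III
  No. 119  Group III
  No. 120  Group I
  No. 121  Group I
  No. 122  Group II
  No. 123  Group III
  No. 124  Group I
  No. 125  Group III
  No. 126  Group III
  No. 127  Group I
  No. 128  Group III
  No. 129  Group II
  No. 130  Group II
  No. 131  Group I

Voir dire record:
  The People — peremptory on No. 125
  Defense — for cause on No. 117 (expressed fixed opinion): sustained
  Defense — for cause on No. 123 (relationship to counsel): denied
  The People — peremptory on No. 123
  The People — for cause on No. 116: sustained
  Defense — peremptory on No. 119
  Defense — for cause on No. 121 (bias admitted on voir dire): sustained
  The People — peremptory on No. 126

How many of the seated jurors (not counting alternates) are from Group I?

Removed: #116, #117, #119, #121, #123, #125, #126.
Seated jurors 1–6: #118, #120, #122, #124, #127, #128 (alternates #129 not counted).
Of those, in Group I: #120, #124, #127 → 3.

3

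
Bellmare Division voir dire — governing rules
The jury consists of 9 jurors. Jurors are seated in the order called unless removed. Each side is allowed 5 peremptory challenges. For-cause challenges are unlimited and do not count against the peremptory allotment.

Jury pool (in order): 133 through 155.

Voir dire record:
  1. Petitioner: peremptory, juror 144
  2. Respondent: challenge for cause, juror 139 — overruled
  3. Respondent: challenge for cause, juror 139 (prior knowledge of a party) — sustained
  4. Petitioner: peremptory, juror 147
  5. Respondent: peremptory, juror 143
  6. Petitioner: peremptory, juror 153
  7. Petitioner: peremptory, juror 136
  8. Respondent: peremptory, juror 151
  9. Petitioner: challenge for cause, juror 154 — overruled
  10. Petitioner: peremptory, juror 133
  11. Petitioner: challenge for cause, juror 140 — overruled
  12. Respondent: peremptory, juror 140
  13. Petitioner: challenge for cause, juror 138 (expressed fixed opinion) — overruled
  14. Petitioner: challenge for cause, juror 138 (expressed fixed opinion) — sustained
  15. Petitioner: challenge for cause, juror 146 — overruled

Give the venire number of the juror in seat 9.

149

Removed: #133, #136, #138, #139, #140, #143, #144, #147, #151, #153. (#146, #154 stay — for-cause denied.)
Seating in order: seats 1–9 → #134, #135, #137, #141, #142, #145, #146, #148, #149.
So seat 9 is #149.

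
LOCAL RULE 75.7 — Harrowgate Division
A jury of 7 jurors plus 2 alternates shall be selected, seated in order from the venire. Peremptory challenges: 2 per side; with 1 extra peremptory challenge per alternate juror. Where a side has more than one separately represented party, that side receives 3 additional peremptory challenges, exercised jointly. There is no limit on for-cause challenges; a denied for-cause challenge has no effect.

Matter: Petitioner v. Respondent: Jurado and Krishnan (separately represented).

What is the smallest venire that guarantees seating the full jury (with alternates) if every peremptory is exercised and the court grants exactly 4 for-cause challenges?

24

Seats to fill: 7 + 2 alternates = 9.
Peremptories — Petitioner: 2 + 1×2 = 4; Respondent: 2 + 1×2 + 3 = 7; total 11.
For-cause removals: 4.
Minimum venire: 9 + 11 + 4 = 24.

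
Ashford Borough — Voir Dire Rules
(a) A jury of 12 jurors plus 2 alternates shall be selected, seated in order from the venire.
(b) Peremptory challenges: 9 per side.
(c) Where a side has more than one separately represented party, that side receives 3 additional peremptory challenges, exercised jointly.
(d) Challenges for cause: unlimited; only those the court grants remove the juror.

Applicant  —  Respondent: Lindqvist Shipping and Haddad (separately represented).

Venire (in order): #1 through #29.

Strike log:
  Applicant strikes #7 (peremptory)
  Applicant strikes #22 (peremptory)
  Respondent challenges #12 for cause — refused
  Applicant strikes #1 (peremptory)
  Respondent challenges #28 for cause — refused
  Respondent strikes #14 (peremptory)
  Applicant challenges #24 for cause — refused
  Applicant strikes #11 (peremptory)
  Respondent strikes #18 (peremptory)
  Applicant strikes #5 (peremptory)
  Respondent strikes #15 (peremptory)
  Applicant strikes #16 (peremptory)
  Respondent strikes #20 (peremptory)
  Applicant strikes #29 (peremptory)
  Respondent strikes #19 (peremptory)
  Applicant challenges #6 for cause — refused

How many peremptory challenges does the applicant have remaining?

Applicant allotment: 9.
Applicant peremptories used: #7, #22, #1, #11, #5, #16, #29 — 7 (for-cause on #24, #6 don't count).
Remaining: 9 − 7 = 2.

2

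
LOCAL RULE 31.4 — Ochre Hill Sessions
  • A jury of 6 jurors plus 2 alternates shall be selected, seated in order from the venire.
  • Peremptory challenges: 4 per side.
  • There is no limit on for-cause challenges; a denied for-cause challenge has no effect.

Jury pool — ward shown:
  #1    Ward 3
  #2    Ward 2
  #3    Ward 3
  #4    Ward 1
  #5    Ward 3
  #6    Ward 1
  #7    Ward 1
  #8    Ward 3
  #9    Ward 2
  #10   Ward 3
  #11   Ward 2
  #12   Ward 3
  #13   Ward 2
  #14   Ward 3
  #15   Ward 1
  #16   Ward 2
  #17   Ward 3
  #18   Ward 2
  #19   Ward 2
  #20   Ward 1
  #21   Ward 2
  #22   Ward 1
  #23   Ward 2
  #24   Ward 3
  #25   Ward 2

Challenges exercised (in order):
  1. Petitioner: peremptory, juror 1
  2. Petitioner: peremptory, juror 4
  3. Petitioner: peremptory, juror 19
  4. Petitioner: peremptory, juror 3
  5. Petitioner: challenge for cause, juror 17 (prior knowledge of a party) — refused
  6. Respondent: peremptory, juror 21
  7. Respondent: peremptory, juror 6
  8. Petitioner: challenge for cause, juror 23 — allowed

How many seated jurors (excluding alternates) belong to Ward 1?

Removed: #1, #3, #4, #6, #19, #21, #23.
Seated jurors 1–6: #2, #5, #7, #8, #9, #10 (alternates #11, #12 not counted).
Of those, in Ward 1: #7 → 1.

1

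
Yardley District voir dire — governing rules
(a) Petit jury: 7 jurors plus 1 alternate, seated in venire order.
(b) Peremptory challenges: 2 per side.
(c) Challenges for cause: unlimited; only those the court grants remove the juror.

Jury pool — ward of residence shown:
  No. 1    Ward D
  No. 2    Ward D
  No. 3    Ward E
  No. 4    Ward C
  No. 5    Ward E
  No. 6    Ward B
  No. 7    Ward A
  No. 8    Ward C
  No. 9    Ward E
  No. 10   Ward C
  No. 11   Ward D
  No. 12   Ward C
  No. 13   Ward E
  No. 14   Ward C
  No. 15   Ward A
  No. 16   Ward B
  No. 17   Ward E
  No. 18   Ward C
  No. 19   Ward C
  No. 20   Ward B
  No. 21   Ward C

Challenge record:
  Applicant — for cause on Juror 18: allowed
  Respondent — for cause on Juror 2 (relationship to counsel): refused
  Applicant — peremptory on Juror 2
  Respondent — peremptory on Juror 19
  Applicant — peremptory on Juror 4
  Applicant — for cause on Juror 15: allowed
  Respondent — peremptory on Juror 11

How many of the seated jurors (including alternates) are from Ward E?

Removed: #2, #4, #11, #15, #18, #19.
Seated (8 incl. alternates): #1, #3, #5, #6, #7, #8, #9, #10.
Of those, in Ward E: #3, #5, #9 → 3.

3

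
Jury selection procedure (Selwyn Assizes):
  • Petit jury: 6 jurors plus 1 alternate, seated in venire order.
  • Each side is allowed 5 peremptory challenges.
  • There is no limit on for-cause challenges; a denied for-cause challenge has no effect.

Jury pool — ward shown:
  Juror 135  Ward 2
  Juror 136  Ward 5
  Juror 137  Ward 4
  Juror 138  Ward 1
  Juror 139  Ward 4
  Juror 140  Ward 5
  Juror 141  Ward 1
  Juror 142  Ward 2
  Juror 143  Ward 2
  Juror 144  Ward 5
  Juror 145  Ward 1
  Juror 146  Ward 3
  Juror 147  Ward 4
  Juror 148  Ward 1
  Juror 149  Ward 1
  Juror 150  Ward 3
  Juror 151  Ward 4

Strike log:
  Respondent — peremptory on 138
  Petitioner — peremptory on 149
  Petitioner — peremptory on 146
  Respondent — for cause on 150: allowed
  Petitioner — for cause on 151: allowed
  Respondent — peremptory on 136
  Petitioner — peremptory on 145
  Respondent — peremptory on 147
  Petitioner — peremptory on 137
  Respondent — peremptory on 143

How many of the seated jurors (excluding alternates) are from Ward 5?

2

Removed: #136, #137, #138, #143, #145, #146, #147, #149, #150, #151.
Seated jurors 1–6: #135, #139, #140, #141, #142, #144 (alternates #148 not counted).
Of those, in Ward 5: #140, #144 → 2.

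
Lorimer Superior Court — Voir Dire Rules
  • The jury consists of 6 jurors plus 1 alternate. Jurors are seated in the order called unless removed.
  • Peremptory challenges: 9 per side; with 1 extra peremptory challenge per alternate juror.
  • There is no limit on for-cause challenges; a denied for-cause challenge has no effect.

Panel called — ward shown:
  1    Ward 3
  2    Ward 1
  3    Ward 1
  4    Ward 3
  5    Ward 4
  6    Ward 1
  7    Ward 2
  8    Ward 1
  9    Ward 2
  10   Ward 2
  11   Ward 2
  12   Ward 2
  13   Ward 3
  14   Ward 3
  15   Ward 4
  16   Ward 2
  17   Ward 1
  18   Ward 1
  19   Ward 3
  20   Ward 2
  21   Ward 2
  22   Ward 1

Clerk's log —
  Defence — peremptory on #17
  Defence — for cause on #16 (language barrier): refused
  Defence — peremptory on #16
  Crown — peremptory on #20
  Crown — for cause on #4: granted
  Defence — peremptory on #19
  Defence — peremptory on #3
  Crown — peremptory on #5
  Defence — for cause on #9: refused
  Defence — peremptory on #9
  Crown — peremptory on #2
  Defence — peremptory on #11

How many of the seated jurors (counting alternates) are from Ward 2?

Removed: #2, #3, #4, #5, #9, #11, #16, #17, #19, #20.
Seated (7 incl. alternates): #1, #6, #7, #8, #10, #12, #13.
Of those, in Ward 2: #7, #10, #12 → 3.

3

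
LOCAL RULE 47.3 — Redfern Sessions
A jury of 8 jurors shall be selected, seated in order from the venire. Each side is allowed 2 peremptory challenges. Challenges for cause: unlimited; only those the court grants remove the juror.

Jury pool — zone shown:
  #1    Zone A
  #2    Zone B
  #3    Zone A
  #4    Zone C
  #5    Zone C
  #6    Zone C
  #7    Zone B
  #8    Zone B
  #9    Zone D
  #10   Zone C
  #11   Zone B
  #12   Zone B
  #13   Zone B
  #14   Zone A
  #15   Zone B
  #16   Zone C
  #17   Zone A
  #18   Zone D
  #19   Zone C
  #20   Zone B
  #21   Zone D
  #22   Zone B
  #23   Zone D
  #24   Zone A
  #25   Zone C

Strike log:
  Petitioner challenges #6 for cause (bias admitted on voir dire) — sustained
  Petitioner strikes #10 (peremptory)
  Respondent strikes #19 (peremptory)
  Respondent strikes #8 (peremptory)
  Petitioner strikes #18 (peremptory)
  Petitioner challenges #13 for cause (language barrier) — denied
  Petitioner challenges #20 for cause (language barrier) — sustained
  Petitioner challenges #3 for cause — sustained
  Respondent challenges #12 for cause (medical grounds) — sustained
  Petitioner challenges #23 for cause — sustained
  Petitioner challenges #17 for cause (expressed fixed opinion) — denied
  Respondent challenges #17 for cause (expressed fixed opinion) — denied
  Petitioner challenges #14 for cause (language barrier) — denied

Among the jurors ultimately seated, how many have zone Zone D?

1

Removed: #3, #6, #8, #10, #12, #18, #19, #20, #23.
Seated jurors 1–8: #1, #2, #4, #5, #7, #9, #11, #13.
Of those, in Zone D: #9 → 1.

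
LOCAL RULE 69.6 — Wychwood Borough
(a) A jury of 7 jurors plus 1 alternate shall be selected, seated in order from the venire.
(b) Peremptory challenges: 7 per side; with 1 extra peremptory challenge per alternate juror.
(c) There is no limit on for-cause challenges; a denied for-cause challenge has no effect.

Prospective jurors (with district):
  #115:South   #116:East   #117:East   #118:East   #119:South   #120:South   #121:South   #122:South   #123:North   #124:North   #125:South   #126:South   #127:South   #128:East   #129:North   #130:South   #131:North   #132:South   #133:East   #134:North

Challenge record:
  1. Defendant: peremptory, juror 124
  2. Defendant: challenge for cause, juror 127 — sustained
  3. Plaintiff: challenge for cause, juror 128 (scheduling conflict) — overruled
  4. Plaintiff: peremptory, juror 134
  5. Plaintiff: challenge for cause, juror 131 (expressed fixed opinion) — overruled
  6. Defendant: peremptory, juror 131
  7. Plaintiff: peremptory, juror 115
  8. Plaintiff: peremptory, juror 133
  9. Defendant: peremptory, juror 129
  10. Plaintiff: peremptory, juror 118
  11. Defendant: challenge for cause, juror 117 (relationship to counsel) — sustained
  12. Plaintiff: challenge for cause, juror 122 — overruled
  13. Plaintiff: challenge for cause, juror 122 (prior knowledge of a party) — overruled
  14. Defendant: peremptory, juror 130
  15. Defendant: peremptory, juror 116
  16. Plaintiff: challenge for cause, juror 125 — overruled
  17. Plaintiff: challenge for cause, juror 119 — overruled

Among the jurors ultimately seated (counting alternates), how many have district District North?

1

Removed: #115, #116, #117, #118, #124, #127, #129, #130, #131, #133, #134.
Seated (8 incl. alternates): #119, #120, #121, #122, #123, #125, #126, #128.
Of those, in District North: #123 → 1.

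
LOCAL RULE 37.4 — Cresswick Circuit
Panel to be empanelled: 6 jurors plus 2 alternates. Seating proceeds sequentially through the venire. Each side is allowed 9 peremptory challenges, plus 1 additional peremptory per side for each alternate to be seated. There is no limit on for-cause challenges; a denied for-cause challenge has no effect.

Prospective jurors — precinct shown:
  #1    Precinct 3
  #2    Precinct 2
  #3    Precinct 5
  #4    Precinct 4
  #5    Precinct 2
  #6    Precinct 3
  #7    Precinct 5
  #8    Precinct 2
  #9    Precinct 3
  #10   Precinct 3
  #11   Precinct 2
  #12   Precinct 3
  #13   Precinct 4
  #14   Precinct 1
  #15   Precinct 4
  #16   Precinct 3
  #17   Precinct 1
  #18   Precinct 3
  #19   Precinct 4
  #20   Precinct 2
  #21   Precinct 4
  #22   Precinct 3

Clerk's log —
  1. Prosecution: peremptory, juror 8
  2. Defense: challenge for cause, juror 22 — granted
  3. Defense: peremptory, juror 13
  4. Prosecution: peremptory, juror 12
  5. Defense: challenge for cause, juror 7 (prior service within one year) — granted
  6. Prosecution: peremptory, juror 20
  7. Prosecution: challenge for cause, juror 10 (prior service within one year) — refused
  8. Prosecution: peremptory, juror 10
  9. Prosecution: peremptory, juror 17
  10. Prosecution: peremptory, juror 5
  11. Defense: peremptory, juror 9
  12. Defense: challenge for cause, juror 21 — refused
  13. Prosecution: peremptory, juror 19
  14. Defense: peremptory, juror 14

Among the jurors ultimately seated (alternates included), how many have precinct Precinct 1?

0

Removed: #5, #7, #8, #9, #10, #12, #13, #14, #17, #19, #20, #22.
Seated (8 incl. alternates): #1, #2, #3, #4, #6, #11, #15, #16.
None of those are in Precinct 1 → 0.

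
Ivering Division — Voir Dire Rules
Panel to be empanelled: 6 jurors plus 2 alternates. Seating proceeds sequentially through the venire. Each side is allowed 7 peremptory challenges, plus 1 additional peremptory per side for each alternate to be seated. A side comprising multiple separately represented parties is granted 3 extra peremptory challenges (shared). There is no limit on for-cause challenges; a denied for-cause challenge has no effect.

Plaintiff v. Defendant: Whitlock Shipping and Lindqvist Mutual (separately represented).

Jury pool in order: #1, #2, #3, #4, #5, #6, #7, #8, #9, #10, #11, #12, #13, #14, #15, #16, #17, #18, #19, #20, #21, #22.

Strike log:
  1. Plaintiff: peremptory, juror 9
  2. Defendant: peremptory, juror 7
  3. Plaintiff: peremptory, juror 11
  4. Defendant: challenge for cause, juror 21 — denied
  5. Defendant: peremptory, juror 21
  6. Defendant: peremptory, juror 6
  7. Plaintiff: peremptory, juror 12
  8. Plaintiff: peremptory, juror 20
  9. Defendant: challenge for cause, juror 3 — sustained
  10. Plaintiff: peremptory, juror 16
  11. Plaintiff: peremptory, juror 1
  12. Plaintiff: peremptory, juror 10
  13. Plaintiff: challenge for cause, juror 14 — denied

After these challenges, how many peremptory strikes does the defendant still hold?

9

Defendant allotment: 7 base + 1 × 2 alternates + 3 multi-party = 12.
Defendant peremptories used: #7, #21, #6 — 3 (for-cause on #21, #3 don't count).
Remaining: 12 − 3 = 9.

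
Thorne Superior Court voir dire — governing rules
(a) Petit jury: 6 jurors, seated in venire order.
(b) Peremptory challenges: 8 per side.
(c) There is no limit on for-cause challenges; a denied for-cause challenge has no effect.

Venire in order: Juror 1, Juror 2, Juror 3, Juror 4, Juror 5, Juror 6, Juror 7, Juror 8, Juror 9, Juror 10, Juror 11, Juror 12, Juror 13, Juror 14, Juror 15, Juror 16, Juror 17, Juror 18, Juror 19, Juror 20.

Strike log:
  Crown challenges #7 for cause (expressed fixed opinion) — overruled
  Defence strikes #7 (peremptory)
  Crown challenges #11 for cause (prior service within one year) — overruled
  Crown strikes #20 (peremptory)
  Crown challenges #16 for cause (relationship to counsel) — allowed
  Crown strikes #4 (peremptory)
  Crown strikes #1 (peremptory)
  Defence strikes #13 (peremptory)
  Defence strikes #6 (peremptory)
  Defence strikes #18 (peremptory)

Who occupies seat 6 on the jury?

10

Removed: #1, #4, #6, #7, #13, #16, #18, #20. (#11 stays — for-cause denied.)
Seating in order: seats 1–6 → #2, #3, #5, #8, #9, #10.
So seat 6 is #10.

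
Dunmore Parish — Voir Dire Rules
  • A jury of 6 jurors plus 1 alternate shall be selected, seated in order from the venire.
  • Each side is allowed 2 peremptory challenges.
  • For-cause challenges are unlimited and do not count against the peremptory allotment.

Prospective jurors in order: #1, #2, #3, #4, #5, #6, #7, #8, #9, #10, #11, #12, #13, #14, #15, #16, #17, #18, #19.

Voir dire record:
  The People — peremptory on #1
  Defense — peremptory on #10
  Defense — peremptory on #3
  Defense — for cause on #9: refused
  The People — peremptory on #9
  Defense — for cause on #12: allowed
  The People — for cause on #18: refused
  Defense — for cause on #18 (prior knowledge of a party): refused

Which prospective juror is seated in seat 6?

8

Removed: #1, #3, #9, #10, #12. (#18 stays — for-cause denied.)
Filling seats in venire order through position 6: #2, #4, #5, #6, #7, #8.
So seat 6 is #8.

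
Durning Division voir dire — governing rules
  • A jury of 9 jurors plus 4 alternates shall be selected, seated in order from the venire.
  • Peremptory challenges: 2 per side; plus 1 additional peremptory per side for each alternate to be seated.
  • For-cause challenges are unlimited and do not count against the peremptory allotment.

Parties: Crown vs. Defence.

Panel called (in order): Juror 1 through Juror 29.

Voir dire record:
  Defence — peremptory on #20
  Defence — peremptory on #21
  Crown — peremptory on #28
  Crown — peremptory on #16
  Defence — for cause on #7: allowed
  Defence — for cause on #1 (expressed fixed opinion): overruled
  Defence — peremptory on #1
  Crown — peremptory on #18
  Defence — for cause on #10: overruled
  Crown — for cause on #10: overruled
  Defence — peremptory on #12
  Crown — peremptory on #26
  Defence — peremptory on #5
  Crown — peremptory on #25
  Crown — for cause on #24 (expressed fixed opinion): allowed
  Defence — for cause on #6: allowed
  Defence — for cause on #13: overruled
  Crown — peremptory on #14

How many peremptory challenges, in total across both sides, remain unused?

Crown allotment: 2 base + 1 × 4 alternates = 6. Defence allotment: 2 base + 1 × 4 alternates = 6.
Crown peremptories used: #28, #16, #18, #26, #25, #14 — 6 (for-cause on #10, #24 don't count).
Defence peremptories used: #20, #21, #1, #12, #5 — 5 (for-cause on #7, #1, #10, #6, #13 don't count).
Remaining: (6 − 6) + (6 − 5) = 1.

1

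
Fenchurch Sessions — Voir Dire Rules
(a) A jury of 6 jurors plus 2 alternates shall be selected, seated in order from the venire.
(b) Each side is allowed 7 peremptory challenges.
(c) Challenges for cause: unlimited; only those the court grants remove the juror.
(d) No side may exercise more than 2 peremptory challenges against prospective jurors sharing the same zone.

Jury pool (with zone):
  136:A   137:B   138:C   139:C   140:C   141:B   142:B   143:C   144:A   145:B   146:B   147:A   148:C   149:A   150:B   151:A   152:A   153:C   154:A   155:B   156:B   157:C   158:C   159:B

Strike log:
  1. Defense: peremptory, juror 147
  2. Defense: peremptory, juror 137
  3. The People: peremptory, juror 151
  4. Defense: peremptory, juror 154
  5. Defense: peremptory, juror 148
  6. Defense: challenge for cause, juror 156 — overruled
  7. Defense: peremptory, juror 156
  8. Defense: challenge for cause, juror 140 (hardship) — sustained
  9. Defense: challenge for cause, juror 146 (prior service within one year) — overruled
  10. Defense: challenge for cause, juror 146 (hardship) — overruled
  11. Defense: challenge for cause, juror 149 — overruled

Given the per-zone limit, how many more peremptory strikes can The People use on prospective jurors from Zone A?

1

The People peremptories so far: #151 — 1 of 7 used, 6 left overall.
Against Zone A: #151 — 1 used; per-zone cap 2 leaves 1.
Binding limit: min(6, 1) = 1.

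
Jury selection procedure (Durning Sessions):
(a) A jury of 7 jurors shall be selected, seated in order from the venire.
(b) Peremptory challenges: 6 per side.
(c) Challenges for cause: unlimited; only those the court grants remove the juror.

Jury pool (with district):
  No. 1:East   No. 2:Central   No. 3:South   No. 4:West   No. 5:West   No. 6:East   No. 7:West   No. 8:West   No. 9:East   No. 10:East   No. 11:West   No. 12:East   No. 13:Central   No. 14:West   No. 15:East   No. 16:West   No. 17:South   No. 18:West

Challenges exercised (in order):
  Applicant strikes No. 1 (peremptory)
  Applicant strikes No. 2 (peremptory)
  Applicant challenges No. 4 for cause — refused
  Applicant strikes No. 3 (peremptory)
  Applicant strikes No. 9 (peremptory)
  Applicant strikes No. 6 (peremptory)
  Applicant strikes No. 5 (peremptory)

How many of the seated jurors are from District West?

Removed: #1, #2, #3, #5, #6, #9.
Seated jurors 1–7: #4, #7, #8, #10, #11, #12, #13.
Of those, in District West: #4, #7, #8, #11 → 4.

4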